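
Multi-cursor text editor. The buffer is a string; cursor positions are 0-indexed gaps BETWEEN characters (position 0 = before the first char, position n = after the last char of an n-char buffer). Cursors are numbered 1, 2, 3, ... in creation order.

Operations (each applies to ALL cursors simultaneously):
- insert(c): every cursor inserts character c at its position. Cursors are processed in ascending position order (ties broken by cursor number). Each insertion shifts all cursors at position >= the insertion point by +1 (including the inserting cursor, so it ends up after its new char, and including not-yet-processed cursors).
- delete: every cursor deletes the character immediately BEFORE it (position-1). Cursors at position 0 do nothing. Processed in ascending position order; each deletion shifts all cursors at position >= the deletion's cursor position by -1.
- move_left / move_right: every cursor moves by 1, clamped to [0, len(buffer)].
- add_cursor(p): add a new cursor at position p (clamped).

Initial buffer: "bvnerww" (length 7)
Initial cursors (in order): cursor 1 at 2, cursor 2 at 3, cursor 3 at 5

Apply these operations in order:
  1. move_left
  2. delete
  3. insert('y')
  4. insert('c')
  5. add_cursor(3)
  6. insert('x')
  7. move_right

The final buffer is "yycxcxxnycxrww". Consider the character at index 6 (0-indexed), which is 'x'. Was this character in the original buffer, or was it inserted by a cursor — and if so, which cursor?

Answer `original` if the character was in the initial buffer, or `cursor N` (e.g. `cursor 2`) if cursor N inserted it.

Answer: cursor 2

Derivation:
After op 1 (move_left): buffer="bvnerww" (len 7), cursors c1@1 c2@2 c3@4, authorship .......
After op 2 (delete): buffer="nrww" (len 4), cursors c1@0 c2@0 c3@1, authorship ....
After op 3 (insert('y')): buffer="yynyrww" (len 7), cursors c1@2 c2@2 c3@4, authorship 12.3...
After op 4 (insert('c')): buffer="yyccnycrww" (len 10), cursors c1@4 c2@4 c3@7, authorship 1212.33...
After op 5 (add_cursor(3)): buffer="yyccnycrww" (len 10), cursors c4@3 c1@4 c2@4 c3@7, authorship 1212.33...
After op 6 (insert('x')): buffer="yycxcxxnycxrww" (len 14), cursors c4@4 c1@7 c2@7 c3@11, authorship 1214212.333...
After op 7 (move_right): buffer="yycxcxxnycxrww" (len 14), cursors c4@5 c1@8 c2@8 c3@12, authorship 1214212.333...
Authorship (.=original, N=cursor N): 1 2 1 4 2 1 2 . 3 3 3 . . .
Index 6: author = 2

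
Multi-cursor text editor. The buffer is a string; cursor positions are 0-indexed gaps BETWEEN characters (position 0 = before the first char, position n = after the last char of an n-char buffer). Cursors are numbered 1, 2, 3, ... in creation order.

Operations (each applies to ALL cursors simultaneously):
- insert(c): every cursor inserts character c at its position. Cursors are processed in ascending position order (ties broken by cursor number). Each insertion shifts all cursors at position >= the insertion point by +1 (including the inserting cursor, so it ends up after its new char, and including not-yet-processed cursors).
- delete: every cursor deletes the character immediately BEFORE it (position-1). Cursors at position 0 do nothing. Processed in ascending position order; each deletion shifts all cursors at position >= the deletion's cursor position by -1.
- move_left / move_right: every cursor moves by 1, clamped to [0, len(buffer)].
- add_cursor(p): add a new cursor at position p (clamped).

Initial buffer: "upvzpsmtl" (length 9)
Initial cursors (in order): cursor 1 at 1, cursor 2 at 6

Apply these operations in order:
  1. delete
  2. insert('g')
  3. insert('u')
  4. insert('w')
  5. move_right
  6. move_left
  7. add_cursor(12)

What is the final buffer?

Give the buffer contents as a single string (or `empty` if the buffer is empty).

After op 1 (delete): buffer="pvzpmtl" (len 7), cursors c1@0 c2@4, authorship .......
After op 2 (insert('g')): buffer="gpvzpgmtl" (len 9), cursors c1@1 c2@6, authorship 1....2...
After op 3 (insert('u')): buffer="gupvzpgumtl" (len 11), cursors c1@2 c2@8, authorship 11....22...
After op 4 (insert('w')): buffer="guwpvzpguwmtl" (len 13), cursors c1@3 c2@10, authorship 111....222...
After op 5 (move_right): buffer="guwpvzpguwmtl" (len 13), cursors c1@4 c2@11, authorship 111....222...
After op 6 (move_left): buffer="guwpvzpguwmtl" (len 13), cursors c1@3 c2@10, authorship 111....222...
After op 7 (add_cursor(12)): buffer="guwpvzpguwmtl" (len 13), cursors c1@3 c2@10 c3@12, authorship 111....222...

Answer: guwpvzpguwmtl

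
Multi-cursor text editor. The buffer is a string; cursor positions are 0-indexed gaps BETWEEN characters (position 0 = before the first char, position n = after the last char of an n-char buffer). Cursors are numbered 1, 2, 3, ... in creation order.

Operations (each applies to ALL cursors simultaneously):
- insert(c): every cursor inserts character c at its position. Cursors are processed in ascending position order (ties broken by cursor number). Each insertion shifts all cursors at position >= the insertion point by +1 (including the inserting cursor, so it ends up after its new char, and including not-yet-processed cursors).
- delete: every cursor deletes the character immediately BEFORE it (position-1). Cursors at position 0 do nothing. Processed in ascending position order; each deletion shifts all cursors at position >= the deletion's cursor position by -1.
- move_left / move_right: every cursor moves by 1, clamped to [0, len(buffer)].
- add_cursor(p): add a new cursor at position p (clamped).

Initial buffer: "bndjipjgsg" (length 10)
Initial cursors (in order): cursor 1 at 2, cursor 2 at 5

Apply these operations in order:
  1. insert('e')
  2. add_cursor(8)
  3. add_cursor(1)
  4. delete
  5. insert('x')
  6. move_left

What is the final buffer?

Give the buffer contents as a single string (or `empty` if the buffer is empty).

After op 1 (insert('e')): buffer="bnedjiepjgsg" (len 12), cursors c1@3 c2@7, authorship ..1...2.....
After op 2 (add_cursor(8)): buffer="bnedjiepjgsg" (len 12), cursors c1@3 c2@7 c3@8, authorship ..1...2.....
After op 3 (add_cursor(1)): buffer="bnedjiepjgsg" (len 12), cursors c4@1 c1@3 c2@7 c3@8, authorship ..1...2.....
After op 4 (delete): buffer="ndjijgsg" (len 8), cursors c4@0 c1@1 c2@4 c3@4, authorship ........
After op 5 (insert('x')): buffer="xnxdjixxjgsg" (len 12), cursors c4@1 c1@3 c2@8 c3@8, authorship 4.1...23....
After op 6 (move_left): buffer="xnxdjixxjgsg" (len 12), cursors c4@0 c1@2 c2@7 c3@7, authorship 4.1...23....

Answer: xnxdjixxjgsg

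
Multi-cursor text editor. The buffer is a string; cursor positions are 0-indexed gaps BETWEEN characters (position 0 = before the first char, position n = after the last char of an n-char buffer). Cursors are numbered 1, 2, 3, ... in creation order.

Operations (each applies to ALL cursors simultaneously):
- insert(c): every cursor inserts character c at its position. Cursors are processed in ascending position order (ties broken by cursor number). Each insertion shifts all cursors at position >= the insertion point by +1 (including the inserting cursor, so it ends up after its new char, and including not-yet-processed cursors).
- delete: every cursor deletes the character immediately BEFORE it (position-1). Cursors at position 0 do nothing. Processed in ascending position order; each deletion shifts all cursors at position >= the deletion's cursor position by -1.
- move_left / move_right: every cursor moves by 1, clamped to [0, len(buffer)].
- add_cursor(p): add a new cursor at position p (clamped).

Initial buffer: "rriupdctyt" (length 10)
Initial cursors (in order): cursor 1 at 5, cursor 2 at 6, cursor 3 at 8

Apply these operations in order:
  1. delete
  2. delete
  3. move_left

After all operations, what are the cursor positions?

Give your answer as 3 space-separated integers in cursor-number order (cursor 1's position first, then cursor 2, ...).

Answer: 1 1 1

Derivation:
After op 1 (delete): buffer="rriucyt" (len 7), cursors c1@4 c2@4 c3@5, authorship .......
After op 2 (delete): buffer="rryt" (len 4), cursors c1@2 c2@2 c3@2, authorship ....
After op 3 (move_left): buffer="rryt" (len 4), cursors c1@1 c2@1 c3@1, authorship ....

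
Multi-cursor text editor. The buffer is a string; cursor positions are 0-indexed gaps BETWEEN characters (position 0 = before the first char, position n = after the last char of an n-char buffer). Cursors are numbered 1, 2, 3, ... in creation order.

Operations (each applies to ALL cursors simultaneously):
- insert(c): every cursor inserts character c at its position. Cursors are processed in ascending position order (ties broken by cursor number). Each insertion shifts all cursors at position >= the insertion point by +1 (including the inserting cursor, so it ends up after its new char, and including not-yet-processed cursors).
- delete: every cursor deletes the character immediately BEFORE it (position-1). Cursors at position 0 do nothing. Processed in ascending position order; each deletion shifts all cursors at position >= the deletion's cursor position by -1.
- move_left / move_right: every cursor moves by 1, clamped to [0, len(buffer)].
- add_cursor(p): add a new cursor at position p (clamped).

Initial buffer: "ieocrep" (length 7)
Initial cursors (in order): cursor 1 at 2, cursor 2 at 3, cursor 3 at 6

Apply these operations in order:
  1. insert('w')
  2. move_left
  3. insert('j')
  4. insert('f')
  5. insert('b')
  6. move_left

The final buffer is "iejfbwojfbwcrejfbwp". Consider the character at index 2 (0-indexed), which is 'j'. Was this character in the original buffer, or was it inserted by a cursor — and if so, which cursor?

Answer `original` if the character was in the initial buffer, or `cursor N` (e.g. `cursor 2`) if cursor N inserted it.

Answer: cursor 1

Derivation:
After op 1 (insert('w')): buffer="iewowcrewp" (len 10), cursors c1@3 c2@5 c3@9, authorship ..1.2...3.
After op 2 (move_left): buffer="iewowcrewp" (len 10), cursors c1@2 c2@4 c3@8, authorship ..1.2...3.
After op 3 (insert('j')): buffer="iejwojwcrejwp" (len 13), cursors c1@3 c2@6 c3@11, authorship ..11.22...33.
After op 4 (insert('f')): buffer="iejfwojfwcrejfwp" (len 16), cursors c1@4 c2@8 c3@14, authorship ..111.222...333.
After op 5 (insert('b')): buffer="iejfbwojfbwcrejfbwp" (len 19), cursors c1@5 c2@10 c3@17, authorship ..1111.2222...3333.
After op 6 (move_left): buffer="iejfbwojfbwcrejfbwp" (len 19), cursors c1@4 c2@9 c3@16, authorship ..1111.2222...3333.
Authorship (.=original, N=cursor N): . . 1 1 1 1 . 2 2 2 2 . . . 3 3 3 3 .
Index 2: author = 1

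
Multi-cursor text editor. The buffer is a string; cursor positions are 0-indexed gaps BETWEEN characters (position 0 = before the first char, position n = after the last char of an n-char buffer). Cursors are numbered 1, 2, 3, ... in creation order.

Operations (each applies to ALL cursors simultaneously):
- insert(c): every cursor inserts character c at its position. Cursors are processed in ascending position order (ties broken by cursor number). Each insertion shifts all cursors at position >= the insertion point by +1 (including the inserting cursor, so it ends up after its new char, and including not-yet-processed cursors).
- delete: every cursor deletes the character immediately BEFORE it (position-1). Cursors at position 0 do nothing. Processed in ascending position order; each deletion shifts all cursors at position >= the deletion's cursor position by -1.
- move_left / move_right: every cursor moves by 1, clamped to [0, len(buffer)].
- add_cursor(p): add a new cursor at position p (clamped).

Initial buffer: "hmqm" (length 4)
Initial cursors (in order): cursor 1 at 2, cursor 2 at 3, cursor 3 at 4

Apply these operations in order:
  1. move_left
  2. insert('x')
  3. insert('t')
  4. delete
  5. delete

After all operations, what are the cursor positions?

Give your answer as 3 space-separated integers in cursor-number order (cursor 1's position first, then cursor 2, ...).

Answer: 1 2 3

Derivation:
After op 1 (move_left): buffer="hmqm" (len 4), cursors c1@1 c2@2 c3@3, authorship ....
After op 2 (insert('x')): buffer="hxmxqxm" (len 7), cursors c1@2 c2@4 c3@6, authorship .1.2.3.
After op 3 (insert('t')): buffer="hxtmxtqxtm" (len 10), cursors c1@3 c2@6 c3@9, authorship .11.22.33.
After op 4 (delete): buffer="hxmxqxm" (len 7), cursors c1@2 c2@4 c3@6, authorship .1.2.3.
After op 5 (delete): buffer="hmqm" (len 4), cursors c1@1 c2@2 c3@3, authorship ....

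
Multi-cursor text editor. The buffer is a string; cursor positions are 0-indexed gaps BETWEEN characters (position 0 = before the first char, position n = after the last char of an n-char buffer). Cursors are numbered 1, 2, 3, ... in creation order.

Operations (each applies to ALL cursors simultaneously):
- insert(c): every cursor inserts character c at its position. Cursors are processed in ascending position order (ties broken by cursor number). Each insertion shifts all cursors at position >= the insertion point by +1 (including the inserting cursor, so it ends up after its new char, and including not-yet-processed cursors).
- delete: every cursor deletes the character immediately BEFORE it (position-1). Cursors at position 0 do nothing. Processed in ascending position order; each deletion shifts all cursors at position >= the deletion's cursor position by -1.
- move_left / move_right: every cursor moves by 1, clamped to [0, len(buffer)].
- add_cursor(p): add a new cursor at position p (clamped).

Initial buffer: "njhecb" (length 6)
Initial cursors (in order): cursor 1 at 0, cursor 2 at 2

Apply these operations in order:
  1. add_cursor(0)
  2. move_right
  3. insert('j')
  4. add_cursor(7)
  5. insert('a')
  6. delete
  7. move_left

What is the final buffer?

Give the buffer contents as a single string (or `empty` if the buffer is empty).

Answer: njjjhjecb

Derivation:
After op 1 (add_cursor(0)): buffer="njhecb" (len 6), cursors c1@0 c3@0 c2@2, authorship ......
After op 2 (move_right): buffer="njhecb" (len 6), cursors c1@1 c3@1 c2@3, authorship ......
After op 3 (insert('j')): buffer="njjjhjecb" (len 9), cursors c1@3 c3@3 c2@6, authorship .13..2...
After op 4 (add_cursor(7)): buffer="njjjhjecb" (len 9), cursors c1@3 c3@3 c2@6 c4@7, authorship .13..2...
After op 5 (insert('a')): buffer="njjaajhjaeacb" (len 13), cursors c1@5 c3@5 c2@9 c4@11, authorship .1313..22.4..
After op 6 (delete): buffer="njjjhjecb" (len 9), cursors c1@3 c3@3 c2@6 c4@7, authorship .13..2...
After op 7 (move_left): buffer="njjjhjecb" (len 9), cursors c1@2 c3@2 c2@5 c4@6, authorship .13..2...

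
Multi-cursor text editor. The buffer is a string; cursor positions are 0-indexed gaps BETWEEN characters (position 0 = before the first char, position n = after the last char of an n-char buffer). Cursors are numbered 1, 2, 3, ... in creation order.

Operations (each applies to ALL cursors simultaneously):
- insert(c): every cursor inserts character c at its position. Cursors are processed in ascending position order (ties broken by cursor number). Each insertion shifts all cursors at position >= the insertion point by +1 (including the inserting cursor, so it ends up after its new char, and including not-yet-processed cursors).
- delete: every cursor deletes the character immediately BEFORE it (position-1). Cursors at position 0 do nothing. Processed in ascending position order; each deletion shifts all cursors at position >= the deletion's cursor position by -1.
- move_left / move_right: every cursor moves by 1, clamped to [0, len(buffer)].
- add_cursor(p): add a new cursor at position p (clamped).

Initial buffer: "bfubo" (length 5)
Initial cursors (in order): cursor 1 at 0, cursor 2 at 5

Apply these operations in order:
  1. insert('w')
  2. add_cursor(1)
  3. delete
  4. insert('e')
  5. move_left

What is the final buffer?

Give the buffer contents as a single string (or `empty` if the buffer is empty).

Answer: eebfuboe

Derivation:
After op 1 (insert('w')): buffer="wbfubow" (len 7), cursors c1@1 c2@7, authorship 1.....2
After op 2 (add_cursor(1)): buffer="wbfubow" (len 7), cursors c1@1 c3@1 c2@7, authorship 1.....2
After op 3 (delete): buffer="bfubo" (len 5), cursors c1@0 c3@0 c2@5, authorship .....
After op 4 (insert('e')): buffer="eebfuboe" (len 8), cursors c1@2 c3@2 c2@8, authorship 13.....2
After op 5 (move_left): buffer="eebfuboe" (len 8), cursors c1@1 c3@1 c2@7, authorship 13.....2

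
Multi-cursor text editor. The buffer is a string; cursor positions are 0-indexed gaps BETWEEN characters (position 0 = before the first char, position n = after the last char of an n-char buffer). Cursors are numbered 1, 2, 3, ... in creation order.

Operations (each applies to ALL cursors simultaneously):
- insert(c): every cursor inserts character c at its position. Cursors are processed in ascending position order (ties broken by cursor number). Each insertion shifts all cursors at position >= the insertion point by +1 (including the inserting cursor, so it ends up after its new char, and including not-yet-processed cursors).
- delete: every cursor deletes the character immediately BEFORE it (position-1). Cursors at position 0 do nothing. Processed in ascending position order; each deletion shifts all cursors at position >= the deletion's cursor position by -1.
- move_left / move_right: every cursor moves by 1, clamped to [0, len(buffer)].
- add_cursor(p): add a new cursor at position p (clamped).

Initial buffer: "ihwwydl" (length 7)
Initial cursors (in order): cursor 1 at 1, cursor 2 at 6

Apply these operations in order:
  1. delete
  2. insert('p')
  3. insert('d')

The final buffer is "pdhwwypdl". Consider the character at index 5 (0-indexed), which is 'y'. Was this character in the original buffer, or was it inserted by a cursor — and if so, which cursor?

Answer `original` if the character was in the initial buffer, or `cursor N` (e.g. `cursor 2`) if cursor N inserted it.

After op 1 (delete): buffer="hwwyl" (len 5), cursors c1@0 c2@4, authorship .....
After op 2 (insert('p')): buffer="phwwypl" (len 7), cursors c1@1 c2@6, authorship 1....2.
After op 3 (insert('d')): buffer="pdhwwypdl" (len 9), cursors c1@2 c2@8, authorship 11....22.
Authorship (.=original, N=cursor N): 1 1 . . . . 2 2 .
Index 5: author = original

Answer: original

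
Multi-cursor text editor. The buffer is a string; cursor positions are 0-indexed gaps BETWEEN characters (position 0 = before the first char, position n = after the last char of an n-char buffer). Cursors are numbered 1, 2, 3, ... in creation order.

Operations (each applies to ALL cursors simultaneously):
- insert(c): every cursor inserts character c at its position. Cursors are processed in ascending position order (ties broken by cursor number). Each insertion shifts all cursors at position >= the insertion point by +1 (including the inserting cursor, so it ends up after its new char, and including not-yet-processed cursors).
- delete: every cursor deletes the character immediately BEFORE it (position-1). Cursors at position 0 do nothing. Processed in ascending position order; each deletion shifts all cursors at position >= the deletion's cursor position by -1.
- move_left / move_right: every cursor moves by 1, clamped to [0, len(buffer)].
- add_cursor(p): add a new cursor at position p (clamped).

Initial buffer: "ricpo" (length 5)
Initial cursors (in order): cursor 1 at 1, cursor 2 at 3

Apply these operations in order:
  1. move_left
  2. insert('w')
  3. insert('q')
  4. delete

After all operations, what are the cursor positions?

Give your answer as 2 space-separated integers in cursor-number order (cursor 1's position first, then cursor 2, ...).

Answer: 1 4

Derivation:
After op 1 (move_left): buffer="ricpo" (len 5), cursors c1@0 c2@2, authorship .....
After op 2 (insert('w')): buffer="wriwcpo" (len 7), cursors c1@1 c2@4, authorship 1..2...
After op 3 (insert('q')): buffer="wqriwqcpo" (len 9), cursors c1@2 c2@6, authorship 11..22...
After op 4 (delete): buffer="wriwcpo" (len 7), cursors c1@1 c2@4, authorship 1..2...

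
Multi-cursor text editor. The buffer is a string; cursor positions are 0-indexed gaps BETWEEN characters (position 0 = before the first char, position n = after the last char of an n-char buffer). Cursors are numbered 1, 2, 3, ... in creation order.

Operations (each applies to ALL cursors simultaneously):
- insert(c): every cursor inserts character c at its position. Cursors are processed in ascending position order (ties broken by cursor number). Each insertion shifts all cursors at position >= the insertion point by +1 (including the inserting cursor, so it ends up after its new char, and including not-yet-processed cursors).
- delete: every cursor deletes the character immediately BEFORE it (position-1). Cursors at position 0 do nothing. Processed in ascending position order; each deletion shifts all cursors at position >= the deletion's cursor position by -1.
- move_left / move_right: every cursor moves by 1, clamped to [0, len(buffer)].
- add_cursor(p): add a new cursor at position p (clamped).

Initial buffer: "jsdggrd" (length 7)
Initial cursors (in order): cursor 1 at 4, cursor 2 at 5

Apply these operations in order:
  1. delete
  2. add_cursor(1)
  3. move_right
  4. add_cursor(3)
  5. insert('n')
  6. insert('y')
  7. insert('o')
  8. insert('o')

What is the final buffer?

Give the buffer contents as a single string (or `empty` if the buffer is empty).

Answer: jsnyoodnyoornnyyooood

Derivation:
After op 1 (delete): buffer="jsdrd" (len 5), cursors c1@3 c2@3, authorship .....
After op 2 (add_cursor(1)): buffer="jsdrd" (len 5), cursors c3@1 c1@3 c2@3, authorship .....
After op 3 (move_right): buffer="jsdrd" (len 5), cursors c3@2 c1@4 c2@4, authorship .....
After op 4 (add_cursor(3)): buffer="jsdrd" (len 5), cursors c3@2 c4@3 c1@4 c2@4, authorship .....
After op 5 (insert('n')): buffer="jsndnrnnd" (len 9), cursors c3@3 c4@5 c1@8 c2@8, authorship ..3.4.12.
After op 6 (insert('y')): buffer="jsnydnyrnnyyd" (len 13), cursors c3@4 c4@7 c1@12 c2@12, authorship ..33.44.1212.
After op 7 (insert('o')): buffer="jsnyodnyornnyyood" (len 17), cursors c3@5 c4@9 c1@16 c2@16, authorship ..333.444.121212.
After op 8 (insert('o')): buffer="jsnyoodnyoornnyyooood" (len 21), cursors c3@6 c4@11 c1@20 c2@20, authorship ..3333.4444.12121212.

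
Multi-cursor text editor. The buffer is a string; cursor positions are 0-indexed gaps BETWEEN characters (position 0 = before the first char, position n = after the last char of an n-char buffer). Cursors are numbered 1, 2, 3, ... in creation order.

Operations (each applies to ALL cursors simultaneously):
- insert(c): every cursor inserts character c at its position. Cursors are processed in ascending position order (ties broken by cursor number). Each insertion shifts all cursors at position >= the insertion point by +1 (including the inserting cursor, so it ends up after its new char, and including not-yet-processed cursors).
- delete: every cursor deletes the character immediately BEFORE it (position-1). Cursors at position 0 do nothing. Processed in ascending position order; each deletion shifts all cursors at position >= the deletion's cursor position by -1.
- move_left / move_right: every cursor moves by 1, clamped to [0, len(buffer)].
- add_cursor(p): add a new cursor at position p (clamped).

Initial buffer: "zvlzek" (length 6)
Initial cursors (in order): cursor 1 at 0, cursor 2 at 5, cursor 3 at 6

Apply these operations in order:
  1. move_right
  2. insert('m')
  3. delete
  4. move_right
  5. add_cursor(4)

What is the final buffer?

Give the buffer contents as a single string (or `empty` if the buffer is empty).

After op 1 (move_right): buffer="zvlzek" (len 6), cursors c1@1 c2@6 c3@6, authorship ......
After op 2 (insert('m')): buffer="zmvlzekmm" (len 9), cursors c1@2 c2@9 c3@9, authorship .1.....23
After op 3 (delete): buffer="zvlzek" (len 6), cursors c1@1 c2@6 c3@6, authorship ......
After op 4 (move_right): buffer="zvlzek" (len 6), cursors c1@2 c2@6 c3@6, authorship ......
After op 5 (add_cursor(4)): buffer="zvlzek" (len 6), cursors c1@2 c4@4 c2@6 c3@6, authorship ......

Answer: zvlzek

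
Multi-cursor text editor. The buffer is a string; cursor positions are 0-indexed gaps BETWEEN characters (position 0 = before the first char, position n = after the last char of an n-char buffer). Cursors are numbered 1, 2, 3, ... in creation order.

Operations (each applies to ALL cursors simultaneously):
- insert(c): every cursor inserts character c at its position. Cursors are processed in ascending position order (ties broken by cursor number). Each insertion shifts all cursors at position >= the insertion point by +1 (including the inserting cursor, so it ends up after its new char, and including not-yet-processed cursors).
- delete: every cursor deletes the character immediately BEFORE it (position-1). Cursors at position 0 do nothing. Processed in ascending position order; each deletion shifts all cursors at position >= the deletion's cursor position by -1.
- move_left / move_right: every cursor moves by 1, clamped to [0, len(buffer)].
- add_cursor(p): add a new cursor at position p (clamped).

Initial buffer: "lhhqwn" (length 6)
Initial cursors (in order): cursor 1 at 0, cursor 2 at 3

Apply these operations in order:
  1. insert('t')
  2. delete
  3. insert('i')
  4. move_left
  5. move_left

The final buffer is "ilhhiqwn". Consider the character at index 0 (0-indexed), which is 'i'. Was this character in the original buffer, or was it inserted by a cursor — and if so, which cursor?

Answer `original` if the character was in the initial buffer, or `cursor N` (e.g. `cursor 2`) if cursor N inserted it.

After op 1 (insert('t')): buffer="tlhhtqwn" (len 8), cursors c1@1 c2@5, authorship 1...2...
After op 2 (delete): buffer="lhhqwn" (len 6), cursors c1@0 c2@3, authorship ......
After op 3 (insert('i')): buffer="ilhhiqwn" (len 8), cursors c1@1 c2@5, authorship 1...2...
After op 4 (move_left): buffer="ilhhiqwn" (len 8), cursors c1@0 c2@4, authorship 1...2...
After op 5 (move_left): buffer="ilhhiqwn" (len 8), cursors c1@0 c2@3, authorship 1...2...
Authorship (.=original, N=cursor N): 1 . . . 2 . . .
Index 0: author = 1

Answer: cursor 1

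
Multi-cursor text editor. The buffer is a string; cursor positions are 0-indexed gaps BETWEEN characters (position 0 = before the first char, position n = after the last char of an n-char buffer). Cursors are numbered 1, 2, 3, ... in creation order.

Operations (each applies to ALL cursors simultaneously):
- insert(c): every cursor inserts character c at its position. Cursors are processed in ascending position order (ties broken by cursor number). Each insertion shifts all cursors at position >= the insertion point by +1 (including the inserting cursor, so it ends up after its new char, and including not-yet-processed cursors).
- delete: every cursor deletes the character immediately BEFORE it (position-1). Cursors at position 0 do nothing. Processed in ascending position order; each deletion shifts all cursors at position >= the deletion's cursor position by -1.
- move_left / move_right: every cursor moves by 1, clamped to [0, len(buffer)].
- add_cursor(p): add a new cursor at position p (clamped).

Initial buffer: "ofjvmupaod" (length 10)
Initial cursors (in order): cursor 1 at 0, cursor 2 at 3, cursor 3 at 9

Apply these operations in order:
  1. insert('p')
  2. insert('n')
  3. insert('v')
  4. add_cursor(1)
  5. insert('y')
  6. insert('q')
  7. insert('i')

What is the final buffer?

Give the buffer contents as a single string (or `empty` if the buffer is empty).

After op 1 (insert('p')): buffer="pofjpvmupaopd" (len 13), cursors c1@1 c2@5 c3@12, authorship 1...2......3.
After op 2 (insert('n')): buffer="pnofjpnvmupaopnd" (len 16), cursors c1@2 c2@7 c3@15, authorship 11...22......33.
After op 3 (insert('v')): buffer="pnvofjpnvvmupaopnvd" (len 19), cursors c1@3 c2@9 c3@18, authorship 111...222......333.
After op 4 (add_cursor(1)): buffer="pnvofjpnvvmupaopnvd" (len 19), cursors c4@1 c1@3 c2@9 c3@18, authorship 111...222......333.
After op 5 (insert('y')): buffer="pynvyofjpnvyvmupaopnvyd" (len 23), cursors c4@2 c1@5 c2@12 c3@22, authorship 14111...2222......3333.
After op 6 (insert('q')): buffer="pyqnvyqofjpnvyqvmupaopnvyqd" (len 27), cursors c4@3 c1@7 c2@15 c3@26, authorship 1441111...22222......33333.
After op 7 (insert('i')): buffer="pyqinvyqiofjpnvyqivmupaopnvyqid" (len 31), cursors c4@4 c1@9 c2@18 c3@30, authorship 144411111...222222......333333.

Answer: pyqinvyqiofjpnvyqivmupaopnvyqid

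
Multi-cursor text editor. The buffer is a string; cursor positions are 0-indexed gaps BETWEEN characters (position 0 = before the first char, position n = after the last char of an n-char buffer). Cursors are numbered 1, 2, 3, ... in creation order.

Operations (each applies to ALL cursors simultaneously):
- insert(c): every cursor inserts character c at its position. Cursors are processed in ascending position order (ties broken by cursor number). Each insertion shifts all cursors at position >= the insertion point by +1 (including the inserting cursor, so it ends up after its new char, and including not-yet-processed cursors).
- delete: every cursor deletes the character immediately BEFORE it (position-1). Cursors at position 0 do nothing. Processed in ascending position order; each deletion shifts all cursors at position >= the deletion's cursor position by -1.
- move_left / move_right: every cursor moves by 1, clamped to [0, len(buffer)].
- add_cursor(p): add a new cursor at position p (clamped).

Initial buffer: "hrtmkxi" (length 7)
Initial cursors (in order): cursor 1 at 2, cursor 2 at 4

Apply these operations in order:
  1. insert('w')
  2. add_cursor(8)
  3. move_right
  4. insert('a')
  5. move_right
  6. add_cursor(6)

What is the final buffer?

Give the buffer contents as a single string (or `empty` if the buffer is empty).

Answer: hrwtamwkaxia

Derivation:
After op 1 (insert('w')): buffer="hrwtmwkxi" (len 9), cursors c1@3 c2@6, authorship ..1..2...
After op 2 (add_cursor(8)): buffer="hrwtmwkxi" (len 9), cursors c1@3 c2@6 c3@8, authorship ..1..2...
After op 3 (move_right): buffer="hrwtmwkxi" (len 9), cursors c1@4 c2@7 c3@9, authorship ..1..2...
After op 4 (insert('a')): buffer="hrwtamwkaxia" (len 12), cursors c1@5 c2@9 c3@12, authorship ..1.1.2.2..3
After op 5 (move_right): buffer="hrwtamwkaxia" (len 12), cursors c1@6 c2@10 c3@12, authorship ..1.1.2.2..3
After op 6 (add_cursor(6)): buffer="hrwtamwkaxia" (len 12), cursors c1@6 c4@6 c2@10 c3@12, authorship ..1.1.2.2..3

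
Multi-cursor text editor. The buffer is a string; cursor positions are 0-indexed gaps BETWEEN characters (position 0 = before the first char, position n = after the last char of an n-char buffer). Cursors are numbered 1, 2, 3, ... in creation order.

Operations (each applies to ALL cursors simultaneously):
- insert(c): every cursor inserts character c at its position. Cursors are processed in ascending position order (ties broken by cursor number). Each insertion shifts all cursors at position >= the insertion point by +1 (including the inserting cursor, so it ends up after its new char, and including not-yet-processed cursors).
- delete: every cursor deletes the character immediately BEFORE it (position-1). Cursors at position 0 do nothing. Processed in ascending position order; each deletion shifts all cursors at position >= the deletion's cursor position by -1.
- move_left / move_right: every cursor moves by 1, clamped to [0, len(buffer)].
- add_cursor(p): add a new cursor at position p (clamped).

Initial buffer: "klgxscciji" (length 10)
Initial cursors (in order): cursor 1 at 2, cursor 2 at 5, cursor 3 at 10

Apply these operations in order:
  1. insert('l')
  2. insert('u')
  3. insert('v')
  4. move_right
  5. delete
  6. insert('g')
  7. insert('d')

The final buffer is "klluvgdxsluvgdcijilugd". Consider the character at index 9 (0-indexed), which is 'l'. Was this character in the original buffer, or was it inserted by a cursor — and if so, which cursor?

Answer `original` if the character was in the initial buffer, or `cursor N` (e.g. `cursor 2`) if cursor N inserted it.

After op 1 (insert('l')): buffer="kllgxslccijil" (len 13), cursors c1@3 c2@7 c3@13, authorship ..1...2.....3
After op 2 (insert('u')): buffer="kllugxsluccijilu" (len 16), cursors c1@4 c2@9 c3@16, authorship ..11...22.....33
After op 3 (insert('v')): buffer="klluvgxsluvccijiluv" (len 19), cursors c1@5 c2@11 c3@19, authorship ..111...222.....333
After op 4 (move_right): buffer="klluvgxsluvccijiluv" (len 19), cursors c1@6 c2@12 c3@19, authorship ..111...222.....333
After op 5 (delete): buffer="klluvxsluvcijilu" (len 16), cursors c1@5 c2@10 c3@16, authorship ..111..222....33
After op 6 (insert('g')): buffer="klluvgxsluvgcijilug" (len 19), cursors c1@6 c2@12 c3@19, authorship ..1111..2222....333
After op 7 (insert('d')): buffer="klluvgdxsluvgdcijilugd" (len 22), cursors c1@7 c2@14 c3@22, authorship ..11111..22222....3333
Authorship (.=original, N=cursor N): . . 1 1 1 1 1 . . 2 2 2 2 2 . . . . 3 3 3 3
Index 9: author = 2

Answer: cursor 2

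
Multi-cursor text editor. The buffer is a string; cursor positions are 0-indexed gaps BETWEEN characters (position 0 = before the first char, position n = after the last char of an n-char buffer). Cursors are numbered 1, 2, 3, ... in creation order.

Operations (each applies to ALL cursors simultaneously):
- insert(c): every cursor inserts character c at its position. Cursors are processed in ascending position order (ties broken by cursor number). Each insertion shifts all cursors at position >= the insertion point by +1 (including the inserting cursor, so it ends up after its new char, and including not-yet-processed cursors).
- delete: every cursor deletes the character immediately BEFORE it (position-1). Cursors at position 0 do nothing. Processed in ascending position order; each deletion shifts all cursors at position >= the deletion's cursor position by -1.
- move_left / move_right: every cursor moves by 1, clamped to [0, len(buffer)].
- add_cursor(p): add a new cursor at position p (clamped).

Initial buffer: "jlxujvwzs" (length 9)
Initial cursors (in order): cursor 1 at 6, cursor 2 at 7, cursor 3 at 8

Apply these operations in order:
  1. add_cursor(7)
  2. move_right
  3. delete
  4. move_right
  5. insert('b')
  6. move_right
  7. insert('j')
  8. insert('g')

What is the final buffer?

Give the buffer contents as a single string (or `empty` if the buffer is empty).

Answer: jlxujbbbbjjjjgggg

Derivation:
After op 1 (add_cursor(7)): buffer="jlxujvwzs" (len 9), cursors c1@6 c2@7 c4@7 c3@8, authorship .........
After op 2 (move_right): buffer="jlxujvwzs" (len 9), cursors c1@7 c2@8 c4@8 c3@9, authorship .........
After op 3 (delete): buffer="jlxuj" (len 5), cursors c1@5 c2@5 c3@5 c4@5, authorship .....
After op 4 (move_right): buffer="jlxuj" (len 5), cursors c1@5 c2@5 c3@5 c4@5, authorship .....
After op 5 (insert('b')): buffer="jlxujbbbb" (len 9), cursors c1@9 c2@9 c3@9 c4@9, authorship .....1234
After op 6 (move_right): buffer="jlxujbbbb" (len 9), cursors c1@9 c2@9 c3@9 c4@9, authorship .....1234
After op 7 (insert('j')): buffer="jlxujbbbbjjjj" (len 13), cursors c1@13 c2@13 c3@13 c4@13, authorship .....12341234
After op 8 (insert('g')): buffer="jlxujbbbbjjjjgggg" (len 17), cursors c1@17 c2@17 c3@17 c4@17, authorship .....123412341234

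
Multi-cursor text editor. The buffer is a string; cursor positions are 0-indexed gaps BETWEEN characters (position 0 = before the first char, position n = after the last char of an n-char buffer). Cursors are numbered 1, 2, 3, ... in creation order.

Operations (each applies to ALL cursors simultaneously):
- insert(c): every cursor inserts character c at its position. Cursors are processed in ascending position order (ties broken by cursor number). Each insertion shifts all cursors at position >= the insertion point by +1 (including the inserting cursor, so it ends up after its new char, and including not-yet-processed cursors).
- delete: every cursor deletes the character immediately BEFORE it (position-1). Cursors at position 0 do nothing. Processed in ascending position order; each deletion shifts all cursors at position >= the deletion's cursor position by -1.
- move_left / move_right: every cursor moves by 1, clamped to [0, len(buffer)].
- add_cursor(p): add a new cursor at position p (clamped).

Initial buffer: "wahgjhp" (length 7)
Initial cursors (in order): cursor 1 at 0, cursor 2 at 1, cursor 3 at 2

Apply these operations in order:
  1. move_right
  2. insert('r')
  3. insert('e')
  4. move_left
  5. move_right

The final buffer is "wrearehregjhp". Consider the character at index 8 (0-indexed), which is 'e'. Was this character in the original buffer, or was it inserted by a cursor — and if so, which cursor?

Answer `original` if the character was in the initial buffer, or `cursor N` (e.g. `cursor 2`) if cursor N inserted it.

Answer: cursor 3

Derivation:
After op 1 (move_right): buffer="wahgjhp" (len 7), cursors c1@1 c2@2 c3@3, authorship .......
After op 2 (insert('r')): buffer="wrarhrgjhp" (len 10), cursors c1@2 c2@4 c3@6, authorship .1.2.3....
After op 3 (insert('e')): buffer="wrearehregjhp" (len 13), cursors c1@3 c2@6 c3@9, authorship .11.22.33....
After op 4 (move_left): buffer="wrearehregjhp" (len 13), cursors c1@2 c2@5 c3@8, authorship .11.22.33....
After op 5 (move_right): buffer="wrearehregjhp" (len 13), cursors c1@3 c2@6 c3@9, authorship .11.22.33....
Authorship (.=original, N=cursor N): . 1 1 . 2 2 . 3 3 . . . .
Index 8: author = 3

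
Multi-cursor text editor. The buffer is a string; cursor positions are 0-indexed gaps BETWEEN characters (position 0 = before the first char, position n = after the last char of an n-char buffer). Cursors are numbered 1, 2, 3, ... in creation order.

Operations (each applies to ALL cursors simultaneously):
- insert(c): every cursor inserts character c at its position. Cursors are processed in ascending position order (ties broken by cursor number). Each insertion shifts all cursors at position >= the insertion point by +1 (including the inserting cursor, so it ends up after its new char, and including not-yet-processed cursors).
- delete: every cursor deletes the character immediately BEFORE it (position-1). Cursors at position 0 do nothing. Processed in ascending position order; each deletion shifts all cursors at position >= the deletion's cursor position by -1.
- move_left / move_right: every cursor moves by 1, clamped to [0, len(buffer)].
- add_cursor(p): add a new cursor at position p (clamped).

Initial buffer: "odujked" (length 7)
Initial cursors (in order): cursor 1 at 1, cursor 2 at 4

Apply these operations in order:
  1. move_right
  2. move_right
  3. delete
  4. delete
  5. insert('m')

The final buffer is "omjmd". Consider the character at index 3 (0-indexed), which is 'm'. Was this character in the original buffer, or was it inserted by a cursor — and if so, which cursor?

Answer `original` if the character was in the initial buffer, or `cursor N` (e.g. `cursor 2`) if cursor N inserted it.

Answer: cursor 2

Derivation:
After op 1 (move_right): buffer="odujked" (len 7), cursors c1@2 c2@5, authorship .......
After op 2 (move_right): buffer="odujked" (len 7), cursors c1@3 c2@6, authorship .......
After op 3 (delete): buffer="odjkd" (len 5), cursors c1@2 c2@4, authorship .....
After op 4 (delete): buffer="ojd" (len 3), cursors c1@1 c2@2, authorship ...
After op 5 (insert('m')): buffer="omjmd" (len 5), cursors c1@2 c2@4, authorship .1.2.
Authorship (.=original, N=cursor N): . 1 . 2 .
Index 3: author = 2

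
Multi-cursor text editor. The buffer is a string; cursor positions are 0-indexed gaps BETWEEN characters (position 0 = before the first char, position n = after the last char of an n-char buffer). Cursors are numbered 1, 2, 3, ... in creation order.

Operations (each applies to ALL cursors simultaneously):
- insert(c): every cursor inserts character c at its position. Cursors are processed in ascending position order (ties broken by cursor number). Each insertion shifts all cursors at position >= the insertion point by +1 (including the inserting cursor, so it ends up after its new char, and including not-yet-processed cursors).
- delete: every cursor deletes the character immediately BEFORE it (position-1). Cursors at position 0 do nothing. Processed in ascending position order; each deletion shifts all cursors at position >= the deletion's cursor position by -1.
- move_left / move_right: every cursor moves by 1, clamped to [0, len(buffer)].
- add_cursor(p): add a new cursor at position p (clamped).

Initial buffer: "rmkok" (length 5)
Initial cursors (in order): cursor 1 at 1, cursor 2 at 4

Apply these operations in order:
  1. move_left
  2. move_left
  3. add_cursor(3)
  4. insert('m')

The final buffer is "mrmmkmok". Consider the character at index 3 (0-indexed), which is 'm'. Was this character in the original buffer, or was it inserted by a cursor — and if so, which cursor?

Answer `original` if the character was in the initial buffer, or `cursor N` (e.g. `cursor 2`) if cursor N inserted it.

After op 1 (move_left): buffer="rmkok" (len 5), cursors c1@0 c2@3, authorship .....
After op 2 (move_left): buffer="rmkok" (len 5), cursors c1@0 c2@2, authorship .....
After op 3 (add_cursor(3)): buffer="rmkok" (len 5), cursors c1@0 c2@2 c3@3, authorship .....
After op 4 (insert('m')): buffer="mrmmkmok" (len 8), cursors c1@1 c2@4 c3@6, authorship 1..2.3..
Authorship (.=original, N=cursor N): 1 . . 2 . 3 . .
Index 3: author = 2

Answer: cursor 2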